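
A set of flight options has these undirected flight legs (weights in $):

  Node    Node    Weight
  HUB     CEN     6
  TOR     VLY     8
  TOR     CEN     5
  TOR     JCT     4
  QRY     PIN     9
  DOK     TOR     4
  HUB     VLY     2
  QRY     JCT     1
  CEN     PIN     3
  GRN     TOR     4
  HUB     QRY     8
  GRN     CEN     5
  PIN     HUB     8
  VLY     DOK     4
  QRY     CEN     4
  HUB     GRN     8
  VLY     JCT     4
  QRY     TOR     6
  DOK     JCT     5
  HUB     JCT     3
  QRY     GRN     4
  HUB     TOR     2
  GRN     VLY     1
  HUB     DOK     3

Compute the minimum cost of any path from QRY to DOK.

$6

Enumerating some paths:
QRY → JCT → HUB → DOK: 1+3+3 = 7
QRY → JCT → TOR → DOK: 1+4+4 = 9
QRY → JCT → DOK: 1+5 = 6
QRY → JCT → VLY → DOK: 1+4+4 = 9
Cheapest is QRY → JCT → DOK at $6.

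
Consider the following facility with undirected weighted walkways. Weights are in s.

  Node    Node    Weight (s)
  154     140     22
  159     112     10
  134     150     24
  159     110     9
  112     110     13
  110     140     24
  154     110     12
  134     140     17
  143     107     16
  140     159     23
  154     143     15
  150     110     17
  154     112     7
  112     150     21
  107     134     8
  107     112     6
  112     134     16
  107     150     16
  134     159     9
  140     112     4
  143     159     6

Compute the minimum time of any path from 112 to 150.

21 s

Shortest distances from 112:
112: 0
140: 4  (via 112)
107: 6  (via 112)
154: 7  (via 112)
159: 10  (via 112)
110: 13  (via 112)
134: 14  (via 107)
143: 16  (via 159)
150: 21  (via 112)
Shortest route: 112 → 150 = 21 s.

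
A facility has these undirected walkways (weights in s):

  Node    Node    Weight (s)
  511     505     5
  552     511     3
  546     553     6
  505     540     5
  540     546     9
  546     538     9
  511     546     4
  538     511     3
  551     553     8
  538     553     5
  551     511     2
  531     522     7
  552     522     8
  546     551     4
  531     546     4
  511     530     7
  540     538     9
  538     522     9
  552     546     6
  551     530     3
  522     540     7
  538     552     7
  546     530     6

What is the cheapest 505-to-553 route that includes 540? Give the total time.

Shortest 505→540: 505–540 = 5
Shortest 540→553: 540–538–553 = 14
Total via 540: 5 + 14 = 19 s.

19 s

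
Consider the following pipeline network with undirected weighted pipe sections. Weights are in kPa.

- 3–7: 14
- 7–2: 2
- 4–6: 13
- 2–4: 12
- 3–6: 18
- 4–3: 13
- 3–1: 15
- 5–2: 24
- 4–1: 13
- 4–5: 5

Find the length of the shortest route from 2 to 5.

17 kPa

Running Dijkstra from 2:
2: 0
7: 2  (via 2)
4: 12  (via 2)
3: 16  (via 7)
5: 17  (via 4)
Shortest route: 2–4–5 = 17 kPa.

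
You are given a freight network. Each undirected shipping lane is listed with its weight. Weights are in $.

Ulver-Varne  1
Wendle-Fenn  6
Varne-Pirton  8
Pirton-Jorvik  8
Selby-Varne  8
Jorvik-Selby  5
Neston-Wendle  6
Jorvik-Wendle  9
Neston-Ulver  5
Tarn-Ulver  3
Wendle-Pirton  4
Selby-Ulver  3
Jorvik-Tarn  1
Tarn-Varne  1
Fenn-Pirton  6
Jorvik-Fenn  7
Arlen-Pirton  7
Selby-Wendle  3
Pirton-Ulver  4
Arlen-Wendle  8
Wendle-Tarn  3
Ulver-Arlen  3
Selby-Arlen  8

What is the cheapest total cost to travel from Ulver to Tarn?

$2

Settle nodes by increasing distance from Ulver:
Ulver: 0
Varne: 1  (via Ulver)
Tarn: 2  (via Varne)
Shortest route: Ulver–Varne–Tarn = $2.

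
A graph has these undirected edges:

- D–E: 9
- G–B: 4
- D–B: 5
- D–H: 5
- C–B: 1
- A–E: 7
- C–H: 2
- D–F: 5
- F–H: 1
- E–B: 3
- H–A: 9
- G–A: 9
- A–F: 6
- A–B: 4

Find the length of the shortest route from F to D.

Candidate routes:
F → H → D: 1+5 = 6
F → D: 5 = 5
The minimum is 5 via F → D.

5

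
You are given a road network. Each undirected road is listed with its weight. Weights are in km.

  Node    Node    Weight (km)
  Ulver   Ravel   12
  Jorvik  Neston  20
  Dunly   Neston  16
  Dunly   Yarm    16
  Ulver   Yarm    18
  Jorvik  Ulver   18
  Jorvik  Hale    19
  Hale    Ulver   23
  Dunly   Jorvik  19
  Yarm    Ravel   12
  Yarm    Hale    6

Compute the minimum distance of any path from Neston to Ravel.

Compare a few routes:
Neston → Dunly → Yarm → Ravel: 16+16+12 = 44
Neston → Jorvik → Hale → Yarm → Ravel: 20+19+6+12 = 57
Neston → Dunly → Yarm → Ulver → Ravel: 16+16+18+12 = 62
Neston → Jorvik → Ulver → Ravel: 20+18+12 = 50
The minimum is 44 km via Neston → Dunly → Yarm → Ravel.

44 km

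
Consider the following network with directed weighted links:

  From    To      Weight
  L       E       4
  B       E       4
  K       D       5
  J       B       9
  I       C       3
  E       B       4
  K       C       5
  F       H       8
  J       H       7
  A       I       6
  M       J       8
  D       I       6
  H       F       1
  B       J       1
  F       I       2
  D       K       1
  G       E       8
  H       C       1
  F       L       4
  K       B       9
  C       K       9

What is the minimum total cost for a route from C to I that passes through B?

Shortest C→B: C–K–B = 18
Best B to I: B–J–H–F–I costing 11
Total via B: 18 + 11 = 29.

29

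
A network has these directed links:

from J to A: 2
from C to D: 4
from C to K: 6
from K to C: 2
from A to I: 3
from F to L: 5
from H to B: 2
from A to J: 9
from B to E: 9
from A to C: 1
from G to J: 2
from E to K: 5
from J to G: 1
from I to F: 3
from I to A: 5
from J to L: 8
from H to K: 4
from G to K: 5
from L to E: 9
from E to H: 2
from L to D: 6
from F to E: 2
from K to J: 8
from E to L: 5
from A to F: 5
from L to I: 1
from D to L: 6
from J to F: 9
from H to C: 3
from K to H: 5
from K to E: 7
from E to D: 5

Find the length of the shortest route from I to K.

10

Settle nodes by increasing distance from I:
I: 0
F: 3  (via I)
A: 5  (via I)
E: 5  (via F)
C: 6  (via A)
H: 7  (via E)
L: 8  (via F)
B: 9  (via H)
D: 10  (via E)
K: 10  (via E)
Shortest route: I–F–E–K = 10.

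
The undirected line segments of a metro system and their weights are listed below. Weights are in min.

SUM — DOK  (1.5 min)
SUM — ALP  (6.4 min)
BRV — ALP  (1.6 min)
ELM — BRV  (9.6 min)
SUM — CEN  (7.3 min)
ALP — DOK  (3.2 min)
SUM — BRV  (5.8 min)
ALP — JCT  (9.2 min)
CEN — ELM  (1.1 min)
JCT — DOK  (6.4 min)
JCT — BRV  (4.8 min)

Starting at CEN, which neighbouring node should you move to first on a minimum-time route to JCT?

Enumerating some paths:
CEN - ELM - BRV - JCT: 1.1+9.6+4.8 = 15.5
CEN - SUM - DOK - JCT: 7.3+1.5+6.4 = 15.2
The minimum is 15.2 min via CEN - SUM - DOK - JCT.
So from CEN the first move is to SUM.

SUM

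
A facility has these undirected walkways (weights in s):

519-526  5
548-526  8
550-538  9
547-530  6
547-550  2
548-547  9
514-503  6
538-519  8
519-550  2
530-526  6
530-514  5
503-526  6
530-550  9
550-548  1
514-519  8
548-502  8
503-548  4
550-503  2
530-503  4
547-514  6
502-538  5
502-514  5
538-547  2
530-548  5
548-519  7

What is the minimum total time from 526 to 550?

Settle nodes by increasing distance from 526:
526: 0
519: 5  (via 526)
503: 6  (via 526)
530: 6  (via 526)
550: 7  (via 519)
Shortest route: 526–519–550 = 7 s.

7 s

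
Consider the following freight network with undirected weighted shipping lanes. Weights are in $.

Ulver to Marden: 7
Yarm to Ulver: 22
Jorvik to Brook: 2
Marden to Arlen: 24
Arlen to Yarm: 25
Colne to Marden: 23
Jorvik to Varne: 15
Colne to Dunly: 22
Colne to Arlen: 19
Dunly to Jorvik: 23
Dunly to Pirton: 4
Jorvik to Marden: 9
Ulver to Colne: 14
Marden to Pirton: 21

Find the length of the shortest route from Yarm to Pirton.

Running Dijkstra from Yarm:
Yarm: 0
Ulver: 22  (via Yarm)
Arlen: 25  (via Yarm)
Marden: 29  (via Ulver)
Colne: 36  (via Ulver)
Jorvik: 38  (via Marden)
Brook: 40  (via Jorvik)
Pirton: 50  (via Marden)
Shortest route: Yarm–Ulver–Marden–Pirton = $50.

$50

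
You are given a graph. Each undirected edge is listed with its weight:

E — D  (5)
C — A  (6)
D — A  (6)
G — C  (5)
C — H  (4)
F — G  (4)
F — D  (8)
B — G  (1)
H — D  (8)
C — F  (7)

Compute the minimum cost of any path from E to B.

Settle nodes by increasing distance from E:
E: 0
D: 5  (via E)
A: 11  (via D)
F: 13  (via D)
H: 13  (via D)
C: 17  (via A)
G: 17  (via F)
B: 18  (via G)
Shortest route: E → D → F → G → B = 18.

18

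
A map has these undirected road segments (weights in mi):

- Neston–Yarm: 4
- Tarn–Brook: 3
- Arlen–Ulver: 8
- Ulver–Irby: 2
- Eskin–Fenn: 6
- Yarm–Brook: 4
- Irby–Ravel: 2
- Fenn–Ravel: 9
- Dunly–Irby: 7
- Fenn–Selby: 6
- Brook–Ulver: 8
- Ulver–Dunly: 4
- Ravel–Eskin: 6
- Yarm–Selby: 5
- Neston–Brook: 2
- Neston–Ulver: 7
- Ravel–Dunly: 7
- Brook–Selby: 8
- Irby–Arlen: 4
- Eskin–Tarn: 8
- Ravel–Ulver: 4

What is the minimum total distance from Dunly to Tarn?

15 mi

Settle nodes by increasing distance from Dunly:
Dunly: 0
Ulver: 4  (via Dunly)
Irby: 6  (via Ulver)
Ravel: 7  (via Dunly)
Arlen: 10  (via Irby)
Neston: 11  (via Ulver)
Brook: 12  (via Ulver)
Eskin: 13  (via Ravel)
Yarm: 15  (via Neston)
Tarn: 15  (via Brook)
Shortest route: Dunly–Ulver–Brook–Tarn = 15 mi.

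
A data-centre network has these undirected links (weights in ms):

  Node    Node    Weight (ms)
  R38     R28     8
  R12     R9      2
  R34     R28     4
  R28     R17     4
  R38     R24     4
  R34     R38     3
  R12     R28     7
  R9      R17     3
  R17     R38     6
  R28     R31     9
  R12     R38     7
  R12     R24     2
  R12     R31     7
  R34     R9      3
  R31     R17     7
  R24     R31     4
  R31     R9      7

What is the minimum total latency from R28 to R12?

7 ms

Running Dijkstra from R28:
R28: 0
R34: 4  (via R28)
R17: 4  (via R28)
R12: 7  (via R28)
Shortest route: R28 → R12 = 7 ms.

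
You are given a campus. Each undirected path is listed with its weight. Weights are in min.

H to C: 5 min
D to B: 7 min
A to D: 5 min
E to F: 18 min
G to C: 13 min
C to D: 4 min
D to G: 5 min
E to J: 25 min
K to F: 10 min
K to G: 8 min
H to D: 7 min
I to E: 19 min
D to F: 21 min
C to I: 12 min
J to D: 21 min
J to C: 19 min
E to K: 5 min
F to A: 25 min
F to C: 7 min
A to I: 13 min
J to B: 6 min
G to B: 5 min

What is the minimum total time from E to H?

25 min

Shortest distances from E:
E: 0
K: 5  (via E)
G: 13  (via K)
F: 15  (via K)
B: 18  (via G)
D: 18  (via G)
I: 19  (via E)
C: 22  (via F)
A: 23  (via D)
J: 24  (via B)
H: 25  (via D)
Shortest route: E → K → G → D → H = 25 min.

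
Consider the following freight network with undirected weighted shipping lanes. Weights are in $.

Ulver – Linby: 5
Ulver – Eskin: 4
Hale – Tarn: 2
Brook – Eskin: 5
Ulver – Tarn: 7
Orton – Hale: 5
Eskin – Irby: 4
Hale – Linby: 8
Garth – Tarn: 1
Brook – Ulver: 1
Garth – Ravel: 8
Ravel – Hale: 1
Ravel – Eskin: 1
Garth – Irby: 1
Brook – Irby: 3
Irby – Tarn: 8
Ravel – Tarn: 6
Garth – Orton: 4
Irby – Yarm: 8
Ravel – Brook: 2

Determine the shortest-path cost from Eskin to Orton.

$7

Shortest distances from Eskin:
Eskin: 0
Ravel: 1  (via Eskin)
Hale: 2  (via Ravel)
Brook: 3  (via Ravel)
Tarn: 4  (via Hale)
Irby: 4  (via Eskin)
Ulver: 4  (via Eskin)
Garth: 5  (via Tarn)
Orton: 7  (via Hale)
Shortest route: Eskin–Ravel–Hale–Orton = $7.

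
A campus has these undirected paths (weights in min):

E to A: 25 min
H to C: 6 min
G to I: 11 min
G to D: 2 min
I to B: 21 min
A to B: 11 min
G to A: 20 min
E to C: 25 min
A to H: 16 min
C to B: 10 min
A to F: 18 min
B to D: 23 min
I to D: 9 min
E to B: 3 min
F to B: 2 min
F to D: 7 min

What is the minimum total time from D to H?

25 min

Running Dijkstra from D:
D: 0
G: 2  (via D)
F: 7  (via D)
B: 9  (via F)
I: 9  (via D)
E: 12  (via B)
C: 19  (via B)
A: 20  (via B)
H: 25  (via C)
Shortest route: D → F → B → C → H = 25 min.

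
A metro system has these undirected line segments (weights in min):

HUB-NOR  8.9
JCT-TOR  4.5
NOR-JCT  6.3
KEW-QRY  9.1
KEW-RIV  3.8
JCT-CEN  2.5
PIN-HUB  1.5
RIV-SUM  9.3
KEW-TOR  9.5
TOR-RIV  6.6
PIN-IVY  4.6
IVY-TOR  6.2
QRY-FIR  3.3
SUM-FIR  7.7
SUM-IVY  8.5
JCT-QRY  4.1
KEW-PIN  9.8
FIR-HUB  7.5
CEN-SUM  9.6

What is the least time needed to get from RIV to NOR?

17.4 min

Running Dijkstra from RIV:
RIV: 0
KEW: 3.8  (via RIV)
TOR: 6.6  (via RIV)
SUM: 9.3  (via RIV)
JCT: 11.1  (via TOR)
IVY: 12.8  (via TOR)
QRY: 12.9  (via KEW)
CEN: 13.6  (via JCT)
PIN: 13.6  (via KEW)
HUB: 15.1  (via PIN)
FIR: 16.2  (via QRY)
NOR: 17.4  (via JCT)
Shortest route: RIV–TOR–JCT–NOR = 17.4 min.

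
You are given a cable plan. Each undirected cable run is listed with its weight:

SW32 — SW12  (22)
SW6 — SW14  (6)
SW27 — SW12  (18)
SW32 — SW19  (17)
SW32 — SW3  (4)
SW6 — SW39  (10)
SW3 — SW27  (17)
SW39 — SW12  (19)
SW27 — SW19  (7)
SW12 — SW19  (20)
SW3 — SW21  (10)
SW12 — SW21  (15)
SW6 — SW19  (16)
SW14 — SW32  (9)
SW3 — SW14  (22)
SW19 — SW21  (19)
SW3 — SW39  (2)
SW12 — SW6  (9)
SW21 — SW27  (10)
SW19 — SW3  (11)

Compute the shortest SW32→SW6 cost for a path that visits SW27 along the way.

44

Best SW32 to SW27: SW32 → SW3 → SW27 costing 21
Best SW27 to SW6: SW27 → SW19 → SW6 costing 23
Total via SW27: 21 + 23 = 44.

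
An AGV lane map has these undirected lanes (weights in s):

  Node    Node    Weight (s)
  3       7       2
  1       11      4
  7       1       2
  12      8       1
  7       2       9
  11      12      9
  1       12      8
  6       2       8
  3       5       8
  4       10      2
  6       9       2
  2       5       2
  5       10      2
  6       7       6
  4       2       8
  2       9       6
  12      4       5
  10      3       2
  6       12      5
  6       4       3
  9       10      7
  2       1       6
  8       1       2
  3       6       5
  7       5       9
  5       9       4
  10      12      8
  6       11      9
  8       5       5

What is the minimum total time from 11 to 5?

Compare a few routes:
11 - 1 - 2 - 5: 4+6+2 = 12
11 - 1 - 8 - 5: 4+2+5 = 11
11 - 12 - 8 - 5: 9+1+5 = 15
11 - 1 - 7 - 3 - 10 - 5: 4+2+2+2+2 = 12
The minimum is 11 s via 11 - 1 - 8 - 5.

11 s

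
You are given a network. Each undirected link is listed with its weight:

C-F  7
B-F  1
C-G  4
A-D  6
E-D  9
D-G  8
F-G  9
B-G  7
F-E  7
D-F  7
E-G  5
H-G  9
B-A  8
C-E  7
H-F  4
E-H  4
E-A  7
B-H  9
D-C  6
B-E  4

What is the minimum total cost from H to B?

Compare a few routes:
H–F–B: 4+1 = 5
H–E–B: 4+4 = 8
The minimum is 5 via H–F–B.

5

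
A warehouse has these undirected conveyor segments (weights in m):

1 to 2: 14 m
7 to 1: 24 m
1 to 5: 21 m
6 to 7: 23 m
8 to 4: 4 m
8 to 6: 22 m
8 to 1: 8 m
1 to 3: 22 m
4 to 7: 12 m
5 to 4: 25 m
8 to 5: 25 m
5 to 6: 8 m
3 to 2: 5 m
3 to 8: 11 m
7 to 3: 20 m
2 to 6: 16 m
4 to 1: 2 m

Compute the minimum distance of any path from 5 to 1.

21 m

Running Dijkstra from 5:
5: 0
6: 8  (via 5)
1: 21  (via 5)
Shortest route: 5 → 1 = 21 m.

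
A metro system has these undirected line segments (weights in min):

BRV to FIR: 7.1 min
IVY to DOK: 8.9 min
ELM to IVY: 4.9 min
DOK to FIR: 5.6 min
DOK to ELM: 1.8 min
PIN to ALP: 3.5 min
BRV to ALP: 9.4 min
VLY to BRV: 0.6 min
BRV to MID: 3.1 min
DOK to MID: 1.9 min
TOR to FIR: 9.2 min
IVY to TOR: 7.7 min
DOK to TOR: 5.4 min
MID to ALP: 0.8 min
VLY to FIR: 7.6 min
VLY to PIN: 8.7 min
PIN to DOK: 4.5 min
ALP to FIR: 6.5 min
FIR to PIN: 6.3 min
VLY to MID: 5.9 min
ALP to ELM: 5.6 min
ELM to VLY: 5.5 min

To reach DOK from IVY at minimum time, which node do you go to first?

ELM

Enumerating some paths:
IVY - ELM - DOK: 4.9+1.8 = 6.7
IVY - DOK: 8.9 = 8.9
The minimum is 6.7 min via IVY - ELM - DOK.
So from IVY the first move is to ELM.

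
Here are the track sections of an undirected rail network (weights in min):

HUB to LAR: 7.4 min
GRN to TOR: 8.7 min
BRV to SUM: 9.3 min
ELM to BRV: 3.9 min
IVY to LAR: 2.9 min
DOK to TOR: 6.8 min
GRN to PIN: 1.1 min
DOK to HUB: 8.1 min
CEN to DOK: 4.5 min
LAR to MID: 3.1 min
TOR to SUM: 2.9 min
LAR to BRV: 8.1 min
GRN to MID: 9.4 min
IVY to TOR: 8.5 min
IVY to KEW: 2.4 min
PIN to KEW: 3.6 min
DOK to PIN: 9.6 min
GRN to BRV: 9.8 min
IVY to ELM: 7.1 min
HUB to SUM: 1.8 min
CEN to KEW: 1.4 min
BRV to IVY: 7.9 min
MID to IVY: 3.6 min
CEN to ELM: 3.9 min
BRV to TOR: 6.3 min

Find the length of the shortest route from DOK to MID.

11.9 min

Settle nodes by increasing distance from DOK:
DOK: 0
CEN: 4.5  (via DOK)
KEW: 5.9  (via CEN)
TOR: 6.8  (via DOK)
HUB: 8.1  (via DOK)
IVY: 8.3  (via KEW)
ELM: 8.4  (via CEN)
PIN: 9.5  (via KEW)
SUM: 9.7  (via TOR)
GRN: 10.6  (via PIN)
LAR: 11.2  (via IVY)
MID: 11.9  (via IVY)
Shortest route: DOK → CEN → KEW → IVY → MID = 11.9 min.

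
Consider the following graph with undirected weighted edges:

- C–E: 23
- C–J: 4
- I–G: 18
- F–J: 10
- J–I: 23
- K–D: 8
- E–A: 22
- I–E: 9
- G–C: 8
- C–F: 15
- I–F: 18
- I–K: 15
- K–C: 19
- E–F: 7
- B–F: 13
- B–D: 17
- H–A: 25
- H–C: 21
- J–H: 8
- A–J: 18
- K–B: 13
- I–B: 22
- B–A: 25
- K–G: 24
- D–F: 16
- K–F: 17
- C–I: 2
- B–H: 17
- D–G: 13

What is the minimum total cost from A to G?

Running Dijkstra from A:
A: 0
J: 18  (via A)
C: 22  (via J)
E: 22  (via A)
I: 24  (via C)
B: 25  (via A)
H: 25  (via A)
F: 28  (via J)
G: 30  (via C)
Shortest route: A → J → C → G = 30.

30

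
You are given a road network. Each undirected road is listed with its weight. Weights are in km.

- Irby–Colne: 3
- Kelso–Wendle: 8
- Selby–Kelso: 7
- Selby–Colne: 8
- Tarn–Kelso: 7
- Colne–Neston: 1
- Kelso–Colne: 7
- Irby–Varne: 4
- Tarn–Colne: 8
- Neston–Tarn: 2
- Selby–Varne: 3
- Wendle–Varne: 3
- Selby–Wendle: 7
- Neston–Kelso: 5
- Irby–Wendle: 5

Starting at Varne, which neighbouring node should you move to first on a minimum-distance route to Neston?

Irby

Compare a few routes:
Varne–Irby–Colne–Neston: 4+3+1 = 8
Varne–Wendle–Irby–Colne–Neston: 3+5+3+1 = 12
Cheapest is Varne–Irby–Colne–Neston at 8 km.
So from Varne the first move is to Irby.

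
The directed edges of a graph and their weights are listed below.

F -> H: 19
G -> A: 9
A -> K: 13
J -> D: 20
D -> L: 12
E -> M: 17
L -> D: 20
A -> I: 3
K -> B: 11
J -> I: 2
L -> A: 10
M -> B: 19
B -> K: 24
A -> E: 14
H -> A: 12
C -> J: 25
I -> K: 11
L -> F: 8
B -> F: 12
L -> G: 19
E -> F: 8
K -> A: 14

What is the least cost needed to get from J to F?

Running Dijkstra from J:
J: 0
I: 2  (via J)
K: 13  (via I)
D: 20  (via J)
B: 24  (via K)
A: 27  (via K)
L: 32  (via D)
F: 36  (via B)
Shortest route: J → I → K → B → F = 36.

36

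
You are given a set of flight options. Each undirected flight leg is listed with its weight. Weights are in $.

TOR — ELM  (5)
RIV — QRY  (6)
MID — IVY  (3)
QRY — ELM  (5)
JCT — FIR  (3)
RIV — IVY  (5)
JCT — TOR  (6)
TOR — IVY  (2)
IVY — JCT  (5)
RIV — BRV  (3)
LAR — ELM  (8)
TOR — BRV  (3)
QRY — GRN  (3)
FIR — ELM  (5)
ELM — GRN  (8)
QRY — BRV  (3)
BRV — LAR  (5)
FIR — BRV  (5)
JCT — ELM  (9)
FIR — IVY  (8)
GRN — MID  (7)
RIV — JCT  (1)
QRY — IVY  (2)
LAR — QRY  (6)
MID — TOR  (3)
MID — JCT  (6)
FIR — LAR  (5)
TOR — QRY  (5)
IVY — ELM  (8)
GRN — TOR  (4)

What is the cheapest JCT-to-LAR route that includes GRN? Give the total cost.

Best JCT to GRN: JCT–TOR–GRN costing 10
Best GRN to LAR: GRN–QRY–LAR costing 9
Total via GRN: 10 + 9 = $19.

$19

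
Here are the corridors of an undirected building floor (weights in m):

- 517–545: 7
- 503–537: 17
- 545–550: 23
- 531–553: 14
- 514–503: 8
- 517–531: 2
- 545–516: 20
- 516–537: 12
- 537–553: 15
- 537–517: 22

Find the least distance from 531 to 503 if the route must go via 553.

Best 531 to 553: 531 → 553 costing 14
Best 553 to 503: 553 → 537 → 503 costing 32
Total via 553: 14 + 32 = 46 m.

46 m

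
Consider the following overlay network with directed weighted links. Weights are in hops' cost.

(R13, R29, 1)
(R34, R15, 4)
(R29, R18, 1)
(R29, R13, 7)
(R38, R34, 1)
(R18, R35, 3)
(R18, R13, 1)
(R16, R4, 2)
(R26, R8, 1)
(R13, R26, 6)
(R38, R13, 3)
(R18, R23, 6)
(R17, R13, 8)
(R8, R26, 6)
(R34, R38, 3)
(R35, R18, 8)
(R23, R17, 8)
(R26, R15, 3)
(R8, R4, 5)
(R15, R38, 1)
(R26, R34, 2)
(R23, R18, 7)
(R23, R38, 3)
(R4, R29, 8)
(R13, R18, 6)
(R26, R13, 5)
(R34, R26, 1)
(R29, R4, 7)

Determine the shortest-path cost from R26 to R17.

21 hops' cost

Compare a few routes:
R26 → R15 → R38 → R13 → R29 → R18 → R23 → R17: 3+1+3+1+1+6+8 = 23
R26 → R13 → R29 → R18 → R23 → R17: 5+1+1+6+8 = 21
Cheapest is R26 → R13 → R29 → R18 → R23 → R17 at 21 hops' cost.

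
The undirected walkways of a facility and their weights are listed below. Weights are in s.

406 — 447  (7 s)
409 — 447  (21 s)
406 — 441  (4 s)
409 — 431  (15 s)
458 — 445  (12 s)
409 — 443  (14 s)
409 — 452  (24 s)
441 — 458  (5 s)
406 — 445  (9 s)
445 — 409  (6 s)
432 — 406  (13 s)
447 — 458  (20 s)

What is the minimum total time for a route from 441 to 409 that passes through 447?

Best 441 to 447: 441–406–447 costing 11
Best 447 to 409: 447–409 costing 21
Total via 447: 11 + 21 = 32 s.

32 s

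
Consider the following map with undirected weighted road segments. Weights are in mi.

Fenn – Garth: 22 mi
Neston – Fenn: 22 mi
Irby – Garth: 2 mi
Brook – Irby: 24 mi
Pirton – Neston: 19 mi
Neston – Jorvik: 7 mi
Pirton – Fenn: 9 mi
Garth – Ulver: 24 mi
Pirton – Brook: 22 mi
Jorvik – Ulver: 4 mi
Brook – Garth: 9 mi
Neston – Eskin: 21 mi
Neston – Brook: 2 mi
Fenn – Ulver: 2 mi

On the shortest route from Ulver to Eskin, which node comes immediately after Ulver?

Enumerating some paths:
Ulver–Jorvik–Neston–Eskin: 4+7+21 = 32
Ulver–Fenn–Garth–Brook–Neston–Eskin: 2+22+9+2+21 = 56
Ulver–Fenn–Pirton–Neston–Eskin: 2+9+19+21 = 51
Ulver–Fenn–Neston–Eskin: 2+22+21 = 45
Cheapest is Ulver–Jorvik–Neston–Eskin at 32 mi.
So from Ulver the first move is to Jorvik.

Jorvik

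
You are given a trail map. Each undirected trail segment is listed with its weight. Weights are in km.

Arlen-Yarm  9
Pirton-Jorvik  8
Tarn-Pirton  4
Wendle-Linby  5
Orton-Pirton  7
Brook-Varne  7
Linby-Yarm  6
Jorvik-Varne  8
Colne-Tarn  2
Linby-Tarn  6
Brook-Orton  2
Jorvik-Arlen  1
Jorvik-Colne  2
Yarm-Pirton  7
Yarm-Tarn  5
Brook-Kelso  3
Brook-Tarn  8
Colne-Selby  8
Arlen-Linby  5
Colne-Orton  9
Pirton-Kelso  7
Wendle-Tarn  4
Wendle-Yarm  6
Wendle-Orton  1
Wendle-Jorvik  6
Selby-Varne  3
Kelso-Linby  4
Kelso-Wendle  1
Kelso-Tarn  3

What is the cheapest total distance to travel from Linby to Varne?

Candidate routes:
Linby - Kelso - Wendle - Orton - Brook - Varne: 4+1+1+2+7 = 15
Linby - Wendle - Orton - Brook - Varne: 5+1+2+7 = 15
Linby - Wendle - Kelso - Brook - Varne: 5+1+3+7 = 16
Linby - Arlen - Jorvik - Varne: 5+1+8 = 14
Cheapest is Linby - Arlen - Jorvik - Varne at 14 km.

14 km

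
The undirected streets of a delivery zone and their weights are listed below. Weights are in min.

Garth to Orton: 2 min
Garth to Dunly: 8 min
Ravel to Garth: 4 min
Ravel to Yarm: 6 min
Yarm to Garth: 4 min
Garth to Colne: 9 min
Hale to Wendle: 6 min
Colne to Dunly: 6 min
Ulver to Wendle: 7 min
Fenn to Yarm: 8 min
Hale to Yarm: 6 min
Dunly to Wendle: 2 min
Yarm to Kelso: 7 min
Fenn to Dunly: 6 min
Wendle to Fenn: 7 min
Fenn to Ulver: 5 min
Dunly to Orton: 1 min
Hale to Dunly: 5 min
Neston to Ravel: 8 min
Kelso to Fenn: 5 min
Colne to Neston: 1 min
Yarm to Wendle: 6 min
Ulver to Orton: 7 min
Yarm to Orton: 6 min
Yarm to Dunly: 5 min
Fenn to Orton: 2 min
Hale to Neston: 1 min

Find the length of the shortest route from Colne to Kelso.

14 min

Compare a few routes:
Colne → Neston → Hale → Dunly → Orton → Fenn → Kelso: 1+1+5+1+2+5 = 15
Colne → Dunly → Orton → Fenn → Kelso: 6+1+2+5 = 14
The minimum is 14 min via Colne → Dunly → Orton → Fenn → Kelso.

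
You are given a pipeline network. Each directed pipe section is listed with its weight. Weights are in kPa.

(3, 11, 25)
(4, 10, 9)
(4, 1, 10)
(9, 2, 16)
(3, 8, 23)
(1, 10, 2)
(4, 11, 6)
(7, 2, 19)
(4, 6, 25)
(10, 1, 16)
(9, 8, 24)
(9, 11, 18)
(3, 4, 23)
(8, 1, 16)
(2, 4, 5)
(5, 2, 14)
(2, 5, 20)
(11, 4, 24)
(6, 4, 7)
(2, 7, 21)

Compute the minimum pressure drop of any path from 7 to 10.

33 kPa

Settle nodes by increasing distance from 7:
7: 0
2: 19  (via 7)
4: 24  (via 2)
11: 30  (via 4)
10: 33  (via 4)
Shortest route: 7–2–4–10 = 33 kPa.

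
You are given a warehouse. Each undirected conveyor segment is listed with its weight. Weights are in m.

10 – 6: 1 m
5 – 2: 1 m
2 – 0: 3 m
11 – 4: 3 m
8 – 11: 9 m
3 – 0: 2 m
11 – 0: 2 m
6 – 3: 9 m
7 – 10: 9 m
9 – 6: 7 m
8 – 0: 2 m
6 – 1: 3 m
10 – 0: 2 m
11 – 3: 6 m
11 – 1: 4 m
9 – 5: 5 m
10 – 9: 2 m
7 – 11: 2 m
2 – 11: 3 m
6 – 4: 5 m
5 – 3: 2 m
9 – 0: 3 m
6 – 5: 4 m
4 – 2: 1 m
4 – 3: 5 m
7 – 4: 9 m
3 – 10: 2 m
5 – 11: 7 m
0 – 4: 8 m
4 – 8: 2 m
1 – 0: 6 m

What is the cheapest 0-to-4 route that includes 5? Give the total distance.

6 m

Shortest 0→5: 0 → 3 → 5 = 4
Shortest 5→4: 5 → 2 → 4 = 2
Total via 5: 4 + 2 = 6 m.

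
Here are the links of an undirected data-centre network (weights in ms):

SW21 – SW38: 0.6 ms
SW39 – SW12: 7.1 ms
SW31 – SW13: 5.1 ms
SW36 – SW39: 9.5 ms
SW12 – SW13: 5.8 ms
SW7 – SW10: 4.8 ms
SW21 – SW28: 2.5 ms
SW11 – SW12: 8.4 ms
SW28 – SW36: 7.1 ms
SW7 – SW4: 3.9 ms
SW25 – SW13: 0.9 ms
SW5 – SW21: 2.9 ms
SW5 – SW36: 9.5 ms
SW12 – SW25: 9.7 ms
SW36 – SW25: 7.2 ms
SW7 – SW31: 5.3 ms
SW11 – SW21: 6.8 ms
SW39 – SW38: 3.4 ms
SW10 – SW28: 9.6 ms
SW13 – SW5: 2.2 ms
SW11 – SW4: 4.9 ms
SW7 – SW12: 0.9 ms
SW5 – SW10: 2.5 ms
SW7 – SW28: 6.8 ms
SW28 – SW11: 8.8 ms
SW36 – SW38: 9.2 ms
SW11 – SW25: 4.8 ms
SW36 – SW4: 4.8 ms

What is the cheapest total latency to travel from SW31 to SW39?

13.3 ms

Candidate routes:
SW31 → SW13 → SW5 → SW21 → SW38 → SW39: 5.1+2.2+2.9+0.6+3.4 = 14.2
SW31 → SW7 → SW28 → SW21 → SW38 → SW39: 5.3+6.8+2.5+0.6+3.4 = 18.6
SW31 → SW13 → SW12 → SW39: 5.1+5.8+7.1 = 18
SW31 → SW7 → SW12 → SW39: 5.3+0.9+7.1 = 13.3
Cheapest is SW31 → SW7 → SW12 → SW39 at 13.3 ms.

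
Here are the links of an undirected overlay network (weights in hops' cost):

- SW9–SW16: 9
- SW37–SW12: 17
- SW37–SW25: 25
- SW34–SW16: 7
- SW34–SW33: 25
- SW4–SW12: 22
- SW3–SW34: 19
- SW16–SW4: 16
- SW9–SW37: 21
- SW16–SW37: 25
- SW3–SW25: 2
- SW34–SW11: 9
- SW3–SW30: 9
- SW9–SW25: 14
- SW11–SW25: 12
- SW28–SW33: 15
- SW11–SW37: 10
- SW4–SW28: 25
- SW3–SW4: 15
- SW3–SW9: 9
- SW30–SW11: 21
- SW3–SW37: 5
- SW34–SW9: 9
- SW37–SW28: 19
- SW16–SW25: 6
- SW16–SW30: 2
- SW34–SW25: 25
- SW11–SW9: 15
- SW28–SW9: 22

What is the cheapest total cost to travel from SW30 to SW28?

33 hops' cost

Candidate routes:
SW30–SW3–SW9–SW28: 9+9+22 = 40
SW30–SW16–SW25–SW3–SW37–SW28: 2+6+2+5+19 = 34
SW30–SW16–SW9–SW28: 2+9+22 = 33
SW30–SW16–SW34–SW9–SW28: 2+7+9+22 = 40
The minimum is 33 hops' cost via SW30–SW16–SW9–SW28.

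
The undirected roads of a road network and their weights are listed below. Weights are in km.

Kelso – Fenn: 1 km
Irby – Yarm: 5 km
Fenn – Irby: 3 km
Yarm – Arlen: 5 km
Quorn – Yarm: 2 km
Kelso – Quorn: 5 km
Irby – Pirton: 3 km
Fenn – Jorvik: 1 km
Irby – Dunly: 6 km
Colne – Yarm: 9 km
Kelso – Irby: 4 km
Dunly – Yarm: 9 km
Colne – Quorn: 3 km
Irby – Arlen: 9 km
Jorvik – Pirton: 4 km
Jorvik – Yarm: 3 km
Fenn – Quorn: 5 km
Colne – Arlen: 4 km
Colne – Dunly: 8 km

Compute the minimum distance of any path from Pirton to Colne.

12 km

Settle nodes by increasing distance from Pirton:
Pirton: 0
Irby: 3  (via Pirton)
Jorvik: 4  (via Pirton)
Fenn: 5  (via Jorvik)
Kelso: 6  (via Fenn)
Yarm: 7  (via Jorvik)
Dunly: 9  (via Irby)
Quorn: 9  (via Yarm)
Colne: 12  (via Quorn)
Shortest route: Pirton → Jorvik → Yarm → Quorn → Colne = 12 km.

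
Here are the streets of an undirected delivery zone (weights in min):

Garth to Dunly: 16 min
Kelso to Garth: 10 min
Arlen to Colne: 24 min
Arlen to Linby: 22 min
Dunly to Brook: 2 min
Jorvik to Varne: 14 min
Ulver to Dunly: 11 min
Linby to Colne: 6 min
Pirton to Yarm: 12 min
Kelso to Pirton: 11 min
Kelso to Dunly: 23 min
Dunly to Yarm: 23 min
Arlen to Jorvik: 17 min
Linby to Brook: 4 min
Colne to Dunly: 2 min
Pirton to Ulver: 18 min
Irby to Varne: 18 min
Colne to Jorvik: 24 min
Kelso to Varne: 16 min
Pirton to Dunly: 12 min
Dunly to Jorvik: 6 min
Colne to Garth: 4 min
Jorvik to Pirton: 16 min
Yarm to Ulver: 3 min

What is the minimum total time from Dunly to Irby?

Candidate routes:
Dunly - Jorvik - Varne - Irby: 6+14+18 = 38
Dunly - Kelso - Varne - Irby: 23+16+18 = 57
Dunly - Colne - Garth - Kelso - Varne - Irby: 2+4+10+16+18 = 50
Dunly - Pirton - Kelso - Varne - Irby: 12+11+16+18 = 57
Cheapest is Dunly - Jorvik - Varne - Irby at 38 min.

38 min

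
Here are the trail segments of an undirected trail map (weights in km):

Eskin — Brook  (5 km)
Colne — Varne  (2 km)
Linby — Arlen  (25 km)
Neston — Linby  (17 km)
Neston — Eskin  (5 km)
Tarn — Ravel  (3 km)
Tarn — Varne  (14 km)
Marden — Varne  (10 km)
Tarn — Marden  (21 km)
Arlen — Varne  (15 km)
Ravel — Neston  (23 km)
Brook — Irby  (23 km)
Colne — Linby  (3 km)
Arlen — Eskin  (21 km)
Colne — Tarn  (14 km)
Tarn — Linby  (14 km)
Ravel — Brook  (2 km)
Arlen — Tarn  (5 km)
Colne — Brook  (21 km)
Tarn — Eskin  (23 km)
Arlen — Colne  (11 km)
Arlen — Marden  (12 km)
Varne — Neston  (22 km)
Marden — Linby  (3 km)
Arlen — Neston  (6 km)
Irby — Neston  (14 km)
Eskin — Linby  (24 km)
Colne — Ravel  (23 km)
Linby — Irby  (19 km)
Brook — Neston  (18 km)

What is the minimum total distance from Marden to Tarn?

17 km

Shortest distances from Marden:
Marden: 0
Linby: 3  (via Marden)
Colne: 6  (via Linby)
Varne: 8  (via Colne)
Arlen: 12  (via Marden)
Tarn: 17  (via Linby)
Shortest route: Marden–Linby–Tarn = 17 km.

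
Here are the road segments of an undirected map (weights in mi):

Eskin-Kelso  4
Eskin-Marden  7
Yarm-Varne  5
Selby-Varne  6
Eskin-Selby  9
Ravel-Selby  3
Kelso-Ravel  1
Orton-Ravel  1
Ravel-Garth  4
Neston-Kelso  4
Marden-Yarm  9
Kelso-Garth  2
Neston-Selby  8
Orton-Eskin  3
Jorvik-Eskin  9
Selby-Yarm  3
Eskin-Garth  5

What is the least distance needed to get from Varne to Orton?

Shortest distances from Varne:
Varne: 0
Yarm: 5  (via Varne)
Selby: 6  (via Varne)
Ravel: 9  (via Selby)
Orton: 10  (via Ravel)
Shortest route: Varne → Selby → Ravel → Orton = 10 mi.

10 mi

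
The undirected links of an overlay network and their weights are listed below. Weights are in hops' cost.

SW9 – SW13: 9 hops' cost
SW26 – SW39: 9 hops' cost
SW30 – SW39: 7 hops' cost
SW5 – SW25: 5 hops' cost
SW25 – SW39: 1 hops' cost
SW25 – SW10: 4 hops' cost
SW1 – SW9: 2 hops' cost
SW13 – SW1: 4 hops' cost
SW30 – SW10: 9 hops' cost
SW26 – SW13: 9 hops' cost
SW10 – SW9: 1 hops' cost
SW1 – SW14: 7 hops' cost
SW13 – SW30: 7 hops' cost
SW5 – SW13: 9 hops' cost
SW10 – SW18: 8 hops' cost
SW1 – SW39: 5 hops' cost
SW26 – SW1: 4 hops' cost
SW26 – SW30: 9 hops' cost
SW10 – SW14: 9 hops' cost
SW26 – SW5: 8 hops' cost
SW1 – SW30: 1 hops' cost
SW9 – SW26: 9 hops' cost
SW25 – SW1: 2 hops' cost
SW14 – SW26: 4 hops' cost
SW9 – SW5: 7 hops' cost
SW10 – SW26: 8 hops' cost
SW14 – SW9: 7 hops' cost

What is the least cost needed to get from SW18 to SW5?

16 hops' cost

Enumerating some paths:
SW18 - SW10 - SW9 - SW1 - SW39 - SW25 - SW5: 8+1+2+5+1+5 = 22
SW18 - SW10 - SW9 - SW5: 8+1+7 = 16
SW18 - SW10 - SW9 - SW1 - SW25 - SW5: 8+1+2+2+5 = 18
SW18 - SW10 - SW25 - SW5: 8+4+5 = 17
The minimum is 16 hops' cost via SW18 - SW10 - SW9 - SW5.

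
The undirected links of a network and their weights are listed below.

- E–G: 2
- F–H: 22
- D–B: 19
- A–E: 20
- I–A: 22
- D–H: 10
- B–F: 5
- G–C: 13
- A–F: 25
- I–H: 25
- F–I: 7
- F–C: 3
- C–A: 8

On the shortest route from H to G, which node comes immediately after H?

Enumerating some paths:
H - D - B - F - C - G: 10+19+5+3+13 = 50
H - I - F - C - G: 25+7+3+13 = 48
H - F - C - G: 22+3+13 = 38
Cheapest is H - F - C - G at 38.
So from H the first move is to F.

F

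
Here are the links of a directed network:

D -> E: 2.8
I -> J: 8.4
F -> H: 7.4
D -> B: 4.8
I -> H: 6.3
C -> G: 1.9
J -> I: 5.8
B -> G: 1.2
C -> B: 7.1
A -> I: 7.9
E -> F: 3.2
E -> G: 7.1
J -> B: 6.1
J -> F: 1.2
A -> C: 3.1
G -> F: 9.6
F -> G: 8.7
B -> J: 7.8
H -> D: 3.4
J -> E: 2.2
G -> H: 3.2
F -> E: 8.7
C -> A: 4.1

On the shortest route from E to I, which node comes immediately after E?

Compare a few routes:
E–F–G–H–D–B–J–I: 3.2+8.7+3.2+3.4+4.8+7.8+5.8 = 36.9
E–G–H–D–B–J–I: 7.1+3.2+3.4+4.8+7.8+5.8 = 32.1
E–F–H–D–B–J–I: 3.2+7.4+3.4+4.8+7.8+5.8 = 32.4
The minimum is 32.1 via E–G–H–D–B–J–I.
So from E the first move is to G.

G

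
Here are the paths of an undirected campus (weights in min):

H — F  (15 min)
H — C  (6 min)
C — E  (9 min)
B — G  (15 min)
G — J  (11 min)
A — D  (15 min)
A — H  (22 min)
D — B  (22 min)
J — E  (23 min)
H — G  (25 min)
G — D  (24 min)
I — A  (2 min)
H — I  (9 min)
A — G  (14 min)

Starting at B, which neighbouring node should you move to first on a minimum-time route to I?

G

Enumerating some paths:
B–D–A–I: 22+15+2 = 39
B–G–A–I: 15+14+2 = 31
B–G–H–I: 15+25+9 = 49
Cheapest is B–G–A–I at 31 min.
So from B the first move is to G.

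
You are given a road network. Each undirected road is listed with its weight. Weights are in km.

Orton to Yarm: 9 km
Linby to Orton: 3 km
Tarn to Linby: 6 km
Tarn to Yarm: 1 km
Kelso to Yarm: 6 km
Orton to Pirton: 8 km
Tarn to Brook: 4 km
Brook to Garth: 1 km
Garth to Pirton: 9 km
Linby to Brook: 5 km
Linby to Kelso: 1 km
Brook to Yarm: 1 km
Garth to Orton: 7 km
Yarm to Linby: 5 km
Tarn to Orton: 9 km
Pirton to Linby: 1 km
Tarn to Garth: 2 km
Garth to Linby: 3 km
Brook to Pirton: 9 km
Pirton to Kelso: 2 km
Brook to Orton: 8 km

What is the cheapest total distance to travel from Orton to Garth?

6 km

Candidate routes:
Orton - Linby - Garth: 3+3 = 6
Orton - Garth: 7 = 7
Orton - Linby - Brook - Garth: 3+5+1 = 9
Orton - Brook - Garth: 8+1 = 9
The minimum is 6 km via Orton - Linby - Garth.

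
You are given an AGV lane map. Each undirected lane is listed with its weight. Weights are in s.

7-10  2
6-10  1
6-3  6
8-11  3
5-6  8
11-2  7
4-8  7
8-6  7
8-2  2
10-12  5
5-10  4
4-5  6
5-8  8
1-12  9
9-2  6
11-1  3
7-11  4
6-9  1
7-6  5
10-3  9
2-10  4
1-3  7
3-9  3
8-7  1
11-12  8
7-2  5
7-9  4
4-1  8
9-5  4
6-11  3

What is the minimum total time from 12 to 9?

7 s

Shortest distances from 12:
12: 0
10: 5  (via 12)
6: 6  (via 10)
7: 7  (via 10)
9: 7  (via 6)
Shortest route: 12–10–6–9 = 7 s.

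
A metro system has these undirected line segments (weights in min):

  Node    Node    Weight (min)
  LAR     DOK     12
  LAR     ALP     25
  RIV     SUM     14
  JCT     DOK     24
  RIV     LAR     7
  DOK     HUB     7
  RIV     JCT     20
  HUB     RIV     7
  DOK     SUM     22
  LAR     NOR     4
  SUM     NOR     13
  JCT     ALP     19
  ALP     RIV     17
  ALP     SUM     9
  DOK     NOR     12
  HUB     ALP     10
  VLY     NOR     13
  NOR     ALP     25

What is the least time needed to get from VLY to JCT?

Compare a few routes:
VLY - NOR - SUM - ALP - JCT: 13+13+9+19 = 54
VLY - NOR - LAR - DOK - JCT: 13+4+12+24 = 53
VLY - NOR - LAR - RIV - JCT: 13+4+7+20 = 44
VLY - NOR - DOK - JCT: 13+12+24 = 49
Cheapest is VLY - NOR - LAR - RIV - JCT at 44 min.

44 min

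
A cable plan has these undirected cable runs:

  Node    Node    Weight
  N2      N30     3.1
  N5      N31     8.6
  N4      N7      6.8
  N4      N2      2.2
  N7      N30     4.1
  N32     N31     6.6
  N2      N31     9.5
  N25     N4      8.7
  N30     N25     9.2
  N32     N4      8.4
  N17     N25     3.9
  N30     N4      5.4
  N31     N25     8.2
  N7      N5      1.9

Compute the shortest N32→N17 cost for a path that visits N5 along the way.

34.3

Best N32 to N5: N32 → N31 → N5 costing 15.2
Shortest N5→N17: N5 → N7 → N30 → N25 → N17 = 19.1
Total via N5: 15.2 + 19.1 = 34.3.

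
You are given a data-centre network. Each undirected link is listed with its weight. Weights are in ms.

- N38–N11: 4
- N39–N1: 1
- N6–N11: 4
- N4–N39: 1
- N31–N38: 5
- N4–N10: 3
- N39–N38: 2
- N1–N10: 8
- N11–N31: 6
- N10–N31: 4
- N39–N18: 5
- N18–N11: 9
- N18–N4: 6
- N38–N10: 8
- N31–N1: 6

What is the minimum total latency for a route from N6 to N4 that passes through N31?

17 ms

Best N6 to N31: N6–N11–N31 costing 10
Best N31 to N4: N31–N10–N4 costing 7
Total via N31: 10 + 7 = 17 ms.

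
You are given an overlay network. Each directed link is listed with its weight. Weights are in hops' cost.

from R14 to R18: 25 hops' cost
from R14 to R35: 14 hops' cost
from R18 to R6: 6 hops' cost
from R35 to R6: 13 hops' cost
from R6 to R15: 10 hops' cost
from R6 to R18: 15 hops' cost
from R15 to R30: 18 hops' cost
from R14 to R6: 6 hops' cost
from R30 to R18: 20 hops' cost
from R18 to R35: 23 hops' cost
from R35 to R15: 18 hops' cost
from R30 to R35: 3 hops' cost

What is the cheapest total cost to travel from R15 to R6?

34 hops' cost

Running Dijkstra from R15:
R15: 0
R30: 18  (via R15)
R35: 21  (via R30)
R6: 34  (via R35)
Shortest route: R15 → R30 → R35 → R6 = 34 hops' cost.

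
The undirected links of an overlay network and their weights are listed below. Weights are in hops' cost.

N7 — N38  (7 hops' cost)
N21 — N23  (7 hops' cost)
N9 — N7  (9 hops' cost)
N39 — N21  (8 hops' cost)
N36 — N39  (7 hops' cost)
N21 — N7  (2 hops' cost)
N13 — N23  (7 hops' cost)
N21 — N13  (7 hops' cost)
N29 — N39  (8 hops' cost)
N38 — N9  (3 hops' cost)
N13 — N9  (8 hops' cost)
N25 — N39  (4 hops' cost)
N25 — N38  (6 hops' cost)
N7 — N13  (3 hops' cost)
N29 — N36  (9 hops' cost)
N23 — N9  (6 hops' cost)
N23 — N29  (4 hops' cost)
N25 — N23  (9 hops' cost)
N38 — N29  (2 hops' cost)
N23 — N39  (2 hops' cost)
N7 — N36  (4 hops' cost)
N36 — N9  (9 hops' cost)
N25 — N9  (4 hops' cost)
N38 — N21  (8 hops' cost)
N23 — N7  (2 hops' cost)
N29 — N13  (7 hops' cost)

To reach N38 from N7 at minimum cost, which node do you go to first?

Compare a few routes:
N7–N23–N9–N38: 2+6+3 = 11
N7–N38: 7 = 7
N7–N21–N38: 2+8 = 10
N7–N23–N29–N38: 2+4+2 = 8
Cheapest is N7–N38 at 7 hops' cost.
So from N7 the first move is to N38.

N38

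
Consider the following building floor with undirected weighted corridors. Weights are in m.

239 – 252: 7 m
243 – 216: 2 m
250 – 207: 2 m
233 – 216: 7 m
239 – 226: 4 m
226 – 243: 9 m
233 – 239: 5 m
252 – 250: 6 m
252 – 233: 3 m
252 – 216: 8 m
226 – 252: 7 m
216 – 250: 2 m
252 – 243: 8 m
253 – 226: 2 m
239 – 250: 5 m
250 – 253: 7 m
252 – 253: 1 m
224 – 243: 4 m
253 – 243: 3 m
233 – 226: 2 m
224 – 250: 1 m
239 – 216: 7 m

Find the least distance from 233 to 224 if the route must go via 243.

Best 233 to 243: 233–226–253–243 costing 7
Best 243 to 224: 243–224 costing 4
Total via 243: 7 + 4 = 11 m.

11 m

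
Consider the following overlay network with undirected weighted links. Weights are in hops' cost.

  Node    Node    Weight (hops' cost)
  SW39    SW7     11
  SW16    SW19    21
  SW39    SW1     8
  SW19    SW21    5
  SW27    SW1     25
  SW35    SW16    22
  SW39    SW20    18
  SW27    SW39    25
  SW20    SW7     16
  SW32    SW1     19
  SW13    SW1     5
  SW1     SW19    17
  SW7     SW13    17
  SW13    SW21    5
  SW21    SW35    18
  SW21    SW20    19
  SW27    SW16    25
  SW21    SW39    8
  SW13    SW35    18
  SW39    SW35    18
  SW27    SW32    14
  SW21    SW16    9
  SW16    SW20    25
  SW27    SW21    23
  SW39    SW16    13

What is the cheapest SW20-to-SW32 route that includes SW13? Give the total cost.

48 hops' cost

Best SW20 to SW13: SW20 → SW21 → SW13 costing 24
Best SW13 to SW32: SW13 → SW1 → SW32 costing 24
Total via SW13: 24 + 24 = 48 hops' cost.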